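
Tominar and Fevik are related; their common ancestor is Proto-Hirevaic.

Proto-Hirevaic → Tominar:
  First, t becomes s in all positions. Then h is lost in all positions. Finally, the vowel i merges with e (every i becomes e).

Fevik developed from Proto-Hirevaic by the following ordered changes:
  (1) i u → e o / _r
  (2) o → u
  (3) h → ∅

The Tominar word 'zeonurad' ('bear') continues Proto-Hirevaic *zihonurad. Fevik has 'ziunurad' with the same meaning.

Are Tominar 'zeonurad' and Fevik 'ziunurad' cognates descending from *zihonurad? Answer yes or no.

Derive the expected Fevik reflex of *zihonurad:
Fevik: start from *zihonurad.
  rule 1 (pre-rhotic lowering): zihonurad → zihonorad
  rule 2 (vowel merger): zihonorad → zihunurad
  rule 3 (h-loss): zihunurad → ziunurad
  ⇒ Fevik ziunurad
Fevik 'ziunurad' matches the regular reflex exactly, so the pair is cognate.

yes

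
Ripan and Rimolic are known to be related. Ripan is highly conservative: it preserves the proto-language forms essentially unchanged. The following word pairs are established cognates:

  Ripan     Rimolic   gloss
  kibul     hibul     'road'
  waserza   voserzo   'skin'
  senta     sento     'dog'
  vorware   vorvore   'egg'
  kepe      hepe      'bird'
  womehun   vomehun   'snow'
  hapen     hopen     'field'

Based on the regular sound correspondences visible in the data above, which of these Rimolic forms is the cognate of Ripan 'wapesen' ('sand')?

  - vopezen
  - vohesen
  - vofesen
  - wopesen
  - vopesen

waserza ~ voserzo — Ripan w corresponds to Rimolic v word-initially before a back vowel.
hapen ~ hopen — Ripan a corresponds to Rimolic o after a consonant, before a labial obstruent.
Applying these to Ripan 'wapesen':
  wapesen → vapesen   (w→v word-initially before a back vowel)
  vapesen → vopesen   (a→o after a consonant, before a labial obstruent)
So the Rimolic cognate is 'vopesen'.

vopesen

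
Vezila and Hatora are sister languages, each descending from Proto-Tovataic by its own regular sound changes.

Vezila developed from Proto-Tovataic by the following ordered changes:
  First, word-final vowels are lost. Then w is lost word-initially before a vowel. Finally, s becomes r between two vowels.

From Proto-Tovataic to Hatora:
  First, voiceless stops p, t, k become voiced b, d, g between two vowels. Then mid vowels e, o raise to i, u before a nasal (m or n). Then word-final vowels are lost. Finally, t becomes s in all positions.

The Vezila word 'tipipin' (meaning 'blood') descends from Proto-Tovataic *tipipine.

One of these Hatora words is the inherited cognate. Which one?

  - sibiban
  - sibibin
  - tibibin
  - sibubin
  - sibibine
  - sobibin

Hatora: start from *tipipine.
  rule 1 (intervocalic voicing): tipipine → tibibine
  rule 2: no change — tibibine
  rule 3 (apocope): tibibine → tibibin
  rule 4 (unconditioned shift): tibibin → sibibin
  ⇒ Hatora sibibin
Only 'sibibin' matches the regular Hatora development of *tipipine.

sibibin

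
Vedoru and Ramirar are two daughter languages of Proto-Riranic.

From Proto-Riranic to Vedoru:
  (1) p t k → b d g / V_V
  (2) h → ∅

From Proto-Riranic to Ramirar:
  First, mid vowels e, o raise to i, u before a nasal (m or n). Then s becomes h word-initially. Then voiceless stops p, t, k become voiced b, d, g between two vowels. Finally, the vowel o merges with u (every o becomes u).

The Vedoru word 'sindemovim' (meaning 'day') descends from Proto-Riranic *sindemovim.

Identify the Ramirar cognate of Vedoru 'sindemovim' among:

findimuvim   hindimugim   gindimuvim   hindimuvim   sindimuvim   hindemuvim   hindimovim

Ramirar: *sindemovim
  sindemovim → sindimovim   [pre-nasal raising]
  sindimovim → hindimovim   [debuccalisation]
  hindimovim (rule 3 does not apply)
  hindimovim → hindimuvim   [vowel merger]
  giving Ramirar hindimuvim.
The other candidates each miss or misapply at least one Ramirar change.

hindimuvim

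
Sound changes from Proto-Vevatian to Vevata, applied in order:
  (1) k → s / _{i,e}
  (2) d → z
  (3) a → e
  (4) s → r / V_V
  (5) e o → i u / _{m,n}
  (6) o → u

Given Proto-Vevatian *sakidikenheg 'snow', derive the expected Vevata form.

serizirinheg

Vevata: *sakidikenheg
  sakidikenheg → sasidisenheg   [palatalisation]
  sasidisenheg → sasizisenheg   [unconditioned shift]
  sasizisenheg → sesizisenheg   [vowel merger]
  sesizisenheg → serizirenheg   [rhotacism]
  serizirenheg → serizirinheg   [pre-nasal raising]
  serizirinheg (rule 6 does not apply)
  giving Vevata serizirinheg.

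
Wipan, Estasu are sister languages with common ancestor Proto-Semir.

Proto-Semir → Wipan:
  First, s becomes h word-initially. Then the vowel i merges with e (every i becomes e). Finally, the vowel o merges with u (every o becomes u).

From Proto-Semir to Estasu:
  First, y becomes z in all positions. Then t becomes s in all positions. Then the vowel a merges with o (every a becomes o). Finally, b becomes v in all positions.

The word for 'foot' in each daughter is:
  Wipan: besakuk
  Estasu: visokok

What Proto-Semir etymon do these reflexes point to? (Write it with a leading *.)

Position 1: Wipan has b, Estasu has v. Wipan preserves b here (none of its changes turn any other segment into b), so the proto-segment is *b.
Position 2: Wipan has e, Estasu has i. Estasu preserves i here (none of its changes turn any other segment into i), so the proto-segment is *i.
This points to *bisakok. Verify forward in each daughter:
Wipan: *bisakok
  bisakok (rule 1 does not apply)
  bisakok → besakok   [vowel merger]
  besakok → besakuk   [vowel merger]
  giving Wipan besakuk.
Estasu: start from *bisakok.
  rule 1: no change — bisakok
  rule 2: no change — bisakok
  rule 3 (vowel merger): bisakok → bisokok
  rule 4 (unconditioned shift): bisokok → visokok
  ⇒ Estasu visokok
Only *bisakok yields all of Wipan besakuk, Estasu visokok.

*bisakok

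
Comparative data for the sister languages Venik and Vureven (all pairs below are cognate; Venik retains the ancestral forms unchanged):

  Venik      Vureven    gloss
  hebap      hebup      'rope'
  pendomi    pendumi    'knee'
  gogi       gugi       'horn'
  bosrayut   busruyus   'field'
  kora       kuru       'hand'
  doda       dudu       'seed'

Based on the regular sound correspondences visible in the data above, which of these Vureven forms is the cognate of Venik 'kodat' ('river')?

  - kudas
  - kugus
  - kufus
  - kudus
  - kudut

gogi ~ gugi, bosrayut ~ busruyus — Venik o corresponds to Vureven u after a consonant, before a consonant other than r, m, n, p, b, f, v.
bosrayut ~ busruyus — Venik a corresponds to Vureven u after a consonant, before a consonant other than r, m, n, p, b, f, v.
bosrayut ~ busruyus — Venik t corresponds to Vureven s word-finally.
Applying these to Venik 'kodat':
  kodat → kudat   (o→u after a consonant, before a consonant other than r, m, n, p, b, f, v)
  kudat → kudut   (a→u after a consonant, before a consonant other than r, m, n, p, b, f, v)
  kudut → kudus   (t→s word-finally)
So the Vureven cognate is 'kudus'.

kudus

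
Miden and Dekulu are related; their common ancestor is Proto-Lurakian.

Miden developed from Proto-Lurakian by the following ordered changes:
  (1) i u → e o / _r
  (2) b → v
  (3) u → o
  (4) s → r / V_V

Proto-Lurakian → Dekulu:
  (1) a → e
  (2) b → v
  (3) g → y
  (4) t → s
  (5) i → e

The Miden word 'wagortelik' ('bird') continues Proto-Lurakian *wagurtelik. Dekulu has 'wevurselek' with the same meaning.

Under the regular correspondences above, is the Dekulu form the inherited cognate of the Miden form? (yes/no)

no

Derive the expected Dekulu reflex of *wagurtelik:
Dekulu: start from *wagurtelik.
  rule 1 (vowel merger): wagurtelik → wegurtelik
  rule 2: no change — wegurtelik
  rule 3 (unconditioned shift): wegurtelik → weyurtelik
  rule 4 (unconditioned shift): weyurtelik → weyurselik
  rule 5 (vowel merger): weyurselik → weyurselek
  ⇒ Dekulu weyurselek
The regular Dekulu reflex would be 'weyurselek', but the attested form is 'wevurselek'. The correspondence is irregular, so they are not cognates (the Dekulu form has a different source).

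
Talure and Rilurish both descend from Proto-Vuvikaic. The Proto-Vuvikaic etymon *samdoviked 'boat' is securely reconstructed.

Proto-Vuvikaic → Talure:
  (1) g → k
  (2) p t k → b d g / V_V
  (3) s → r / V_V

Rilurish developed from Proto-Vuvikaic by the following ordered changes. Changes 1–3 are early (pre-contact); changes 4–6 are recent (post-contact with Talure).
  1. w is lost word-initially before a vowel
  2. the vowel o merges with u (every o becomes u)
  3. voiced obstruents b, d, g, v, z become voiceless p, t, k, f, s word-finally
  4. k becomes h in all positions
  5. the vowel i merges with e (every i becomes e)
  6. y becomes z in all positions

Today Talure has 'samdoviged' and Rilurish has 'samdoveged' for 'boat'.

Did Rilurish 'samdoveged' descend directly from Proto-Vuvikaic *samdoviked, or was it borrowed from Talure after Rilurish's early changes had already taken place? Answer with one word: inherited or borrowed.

borrowed

If inherited, *samdoviked would pass through all of Rilurish's changes:
Rilurish: *samdoviked > samduviked > samduviket > samduvihet > samduvehet  (by vowel merger, final devoicing, unconditioned shift, vowel merger)
If borrowed from Talure 'samdoviged' after the early changes, it would undergo only the recent ones:
  rule 4 (unconditioned shift): no change (samdoviged)
  rule 5 (vowel merger): samdoviged → samdoveged
  rule 6 (unconditioned shift): no change (samdoveged)
  ⇒ as a loan: samdoveged
Rilurish 'samdoveged' matches the loan outcome 'samdoveged', not the inherited 'samduvehet' — it skipped the early Rilurish changes, so it was borrowed from Talure.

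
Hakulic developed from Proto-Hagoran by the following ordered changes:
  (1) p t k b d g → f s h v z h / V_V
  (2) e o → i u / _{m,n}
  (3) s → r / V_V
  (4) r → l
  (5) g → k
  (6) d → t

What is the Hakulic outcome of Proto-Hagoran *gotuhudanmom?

Hakulic: start from *gotuhudanmom.
  rule 1 (intervocalic lenition): gotuhudanmom → gosuhuzanmom
  rule 2 (pre-nasal raising): gosuhuzanmom → gosuhuzanmum
  rule 3 (rhotacism): gosuhuzanmum → goruhuzanmum
  rule 4 (unconditioned shift): goruhuzanmum → goluhuzanmum
  rule 5 (unconditioned shift): goluhuzanmum → koluhuzanmum
  rule 6: no change — koluhuzanmum
  ⇒ Hakulic koluhuzanmum

koluhuzanmum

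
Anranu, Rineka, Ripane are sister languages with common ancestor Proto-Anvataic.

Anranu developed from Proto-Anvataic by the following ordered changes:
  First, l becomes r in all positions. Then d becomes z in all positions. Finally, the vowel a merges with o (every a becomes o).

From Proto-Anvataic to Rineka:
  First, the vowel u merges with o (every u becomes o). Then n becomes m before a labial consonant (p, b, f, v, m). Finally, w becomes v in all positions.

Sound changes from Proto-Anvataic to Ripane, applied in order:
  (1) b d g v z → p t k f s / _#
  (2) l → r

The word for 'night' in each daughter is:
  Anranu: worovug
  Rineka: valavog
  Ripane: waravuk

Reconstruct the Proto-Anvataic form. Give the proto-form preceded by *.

*walavug

Position 3: Anranu has r, Rineka has l, Ripane has r. Rineka preserves l here (none of its changes turn any other segment into l), so the proto-segment is *l.
Position 6: Anranu has u, Rineka has o, Ripane has u. Anranu preserves u here (none of its changes turn any other segment into u), so the proto-segment is *u.
Continuing position by position gives *walavug; check it forward:
Anranu: *walavug > waravug > worovug  (by unconditioned shift, vowel merger)
Rineka: start from *walavug.
  rule 1 (vowel merger): walavug → walavog
  rule 2: no change — walavog
  rule 3 (unconditioned shift): walavog → valavog
  ⇒ Rineka valavog
Ripane: start from *walavug.
  rule 1 (final devoicing): walavug → walavuk
  rule 2 (unconditioned shift): walavuk → waravuk
  ⇒ Ripane waravuk
No other proto-form is consistent with every reflex, so the reconstruction is *walavug.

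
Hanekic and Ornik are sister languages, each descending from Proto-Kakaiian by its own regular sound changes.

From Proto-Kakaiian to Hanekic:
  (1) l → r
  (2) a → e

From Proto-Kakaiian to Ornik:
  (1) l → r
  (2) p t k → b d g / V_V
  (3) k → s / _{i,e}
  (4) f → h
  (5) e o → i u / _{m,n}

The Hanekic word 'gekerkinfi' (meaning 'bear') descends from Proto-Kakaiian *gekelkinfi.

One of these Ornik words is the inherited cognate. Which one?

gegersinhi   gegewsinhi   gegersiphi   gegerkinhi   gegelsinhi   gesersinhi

Ornik: *gekelkinfi
  gekelkinfi → gekerkinfi   [unconditioned shift]
  gekerkinfi → gegerkinfi   [intervocalic voicing]
  gegerkinfi → gegersinfi   [palatalisation]
  gegersinfi → gegersinhi   [unconditioned shift]
  gegersinhi (rule 5 does not apply)
  giving Ornik gegersinhi.
The other candidates each miss or misapply at least one Ornik change.

gegersinhi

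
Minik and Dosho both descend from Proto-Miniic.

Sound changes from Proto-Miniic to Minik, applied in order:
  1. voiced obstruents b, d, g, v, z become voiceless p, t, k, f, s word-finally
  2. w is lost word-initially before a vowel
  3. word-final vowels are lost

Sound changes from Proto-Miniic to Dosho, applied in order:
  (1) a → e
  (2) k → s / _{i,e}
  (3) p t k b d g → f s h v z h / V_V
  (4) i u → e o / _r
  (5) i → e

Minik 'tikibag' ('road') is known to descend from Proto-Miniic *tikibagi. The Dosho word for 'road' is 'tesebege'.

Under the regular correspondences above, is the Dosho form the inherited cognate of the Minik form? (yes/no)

no

Derive the expected Dosho reflex of *tikibagi:
Dosho: start from *tikibagi.
  rule 1 (vowel merger): tikibagi → tikibegi
  rule 2 (palatalisation): tikibegi → tisibegi
  rule 3 (intervocalic lenition): tisibegi → tisivehi
  rule 4: no change — tisivehi
  rule 5 (vowel merger): tisivehi → tesevehe
  ⇒ Dosho tesevehe
The regular Dosho reflex would be 'tesevehe', but the attested form is 'tesebege'. The correspondence is irregular, so they are not cognates (the Dosho form has a different source).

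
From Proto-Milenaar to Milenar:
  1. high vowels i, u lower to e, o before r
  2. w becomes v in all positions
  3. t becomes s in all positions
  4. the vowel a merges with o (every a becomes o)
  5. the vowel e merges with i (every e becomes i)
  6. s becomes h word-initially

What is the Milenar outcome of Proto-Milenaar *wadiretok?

Milenar: *wadiretok > waderetok > vaderetok > vaderesok > voderesok > vodirisok  (by pre-rhotic lowering, unconditioned shift, unconditioned shift, vowel merger, vowel merger)

vodirisok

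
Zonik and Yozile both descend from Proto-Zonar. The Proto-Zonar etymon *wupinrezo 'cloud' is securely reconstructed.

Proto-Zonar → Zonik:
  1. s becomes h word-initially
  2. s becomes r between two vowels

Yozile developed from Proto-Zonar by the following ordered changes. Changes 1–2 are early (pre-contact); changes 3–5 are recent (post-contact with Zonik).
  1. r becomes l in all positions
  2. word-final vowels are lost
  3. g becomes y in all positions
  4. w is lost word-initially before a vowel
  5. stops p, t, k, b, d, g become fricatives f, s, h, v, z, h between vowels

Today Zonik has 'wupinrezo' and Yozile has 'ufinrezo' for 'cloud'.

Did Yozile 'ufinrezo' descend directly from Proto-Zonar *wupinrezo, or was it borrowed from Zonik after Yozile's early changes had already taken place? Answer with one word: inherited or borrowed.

borrowed

If inherited, *wupinrezo would pass through all of Yozile's changes:
Yozile: *wupinrezo
  wupinrezo → wupinlezo   [unconditioned shift]
  wupinlezo → wupinlez   [apocope]
  wupinlez (rule 3 does not apply)
  wupinlez → upinlez   [glide loss]
  upinlez → ufinlez   [intervocalic lenition]
  giving Yozile ufinlez.
If borrowed from Zonik 'wupinrezo' after the early changes, it would undergo only the recent ones:
  rule 3 (unconditioned shift): no change (wupinrezo)
  rule 4 (glide loss): wupinrezo → upinrezo
  rule 5 (intervocalic lenition): upinrezo → ufinrezo
  ⇒ as a loan: ufinrezo
Yozile 'ufinrezo' matches the loan outcome 'ufinrezo', not the inherited 'ufinlez' — it skipped the early Yozile changes, so it was borrowed from Zonik.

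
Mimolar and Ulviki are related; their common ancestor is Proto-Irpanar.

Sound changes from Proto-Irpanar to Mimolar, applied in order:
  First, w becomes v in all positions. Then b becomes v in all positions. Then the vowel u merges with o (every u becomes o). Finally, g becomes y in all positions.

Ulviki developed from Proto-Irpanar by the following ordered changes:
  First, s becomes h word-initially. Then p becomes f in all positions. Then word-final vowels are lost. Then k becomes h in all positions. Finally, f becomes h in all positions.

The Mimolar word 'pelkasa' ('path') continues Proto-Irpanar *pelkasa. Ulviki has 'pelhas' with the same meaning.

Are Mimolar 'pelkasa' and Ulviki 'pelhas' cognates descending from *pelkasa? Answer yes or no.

no

Derive the expected Ulviki reflex of *pelkasa:
Ulviki: start from *pelkasa.
  rule 1: no change — pelkasa
  rule 2 (unconditioned shift): pelkasa → felkasa
  rule 3 (apocope): felkasa → felkas
  rule 4 (unconditioned shift): felkas → felhas
  rule 5 (unconditioned shift): felhas → helhas
  ⇒ Ulviki helhas
The regular Ulviki reflex would be 'helhas', but the attested form is 'pelhas'. The correspondence is irregular, so they are not cognates (the Ulviki form has a different source).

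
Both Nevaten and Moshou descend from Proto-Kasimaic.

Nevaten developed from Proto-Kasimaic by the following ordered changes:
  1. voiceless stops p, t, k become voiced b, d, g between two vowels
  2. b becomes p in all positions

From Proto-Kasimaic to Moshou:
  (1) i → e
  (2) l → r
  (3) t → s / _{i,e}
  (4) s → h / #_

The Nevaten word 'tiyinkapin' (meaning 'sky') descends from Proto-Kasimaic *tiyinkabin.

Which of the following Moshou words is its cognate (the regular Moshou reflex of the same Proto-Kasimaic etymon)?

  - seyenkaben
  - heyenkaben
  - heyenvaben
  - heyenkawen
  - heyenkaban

heyenkaben

Moshou: start from *tiyinkabin.
  rule 1 (vowel merger): tiyinkabin → teyenkaben
  rule 2: no change — teyenkaben
  rule 3 (palatalisation): teyenkaben → seyenkaben
  rule 4 (debuccalisation): seyenkaben → heyenkaben
  ⇒ Moshou heyenkaben
Among the options, 'heyenkaben' alone shows every Moshou change applied in order.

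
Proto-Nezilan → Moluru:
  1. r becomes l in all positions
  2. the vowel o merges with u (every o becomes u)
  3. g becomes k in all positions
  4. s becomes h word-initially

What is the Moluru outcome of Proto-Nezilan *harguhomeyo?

halkuhumeyu

Moluru: *harguhomeyo
  harguhomeyo → halguhomeyo   [unconditioned shift]
  halguhomeyo → halguhumeyu   [vowel merger]
  halguhumeyu → halkuhumeyu   [unconditioned shift]
  halkuhumeyu (rule 4 does not apply)
  giving Moluru halkuhumeyu.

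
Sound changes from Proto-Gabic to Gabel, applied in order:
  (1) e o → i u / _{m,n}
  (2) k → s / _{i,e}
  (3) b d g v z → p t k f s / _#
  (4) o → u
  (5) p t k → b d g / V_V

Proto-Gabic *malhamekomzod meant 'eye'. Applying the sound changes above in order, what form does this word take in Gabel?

Gabel: *malhamekomzod
  malhamekomzod → malhamekumzod   [pre-nasal raising]
  malhamekumzod (rule 2 does not apply)
  malhamekumzod → malhamekumzot   [final devoicing]
  malhamekumzot → malhamekumzut   [vowel merger]
  malhamekumzut → malhamegumzut   [intervocalic voicing]
  giving Gabel malhamegumzut.

malhamegumzut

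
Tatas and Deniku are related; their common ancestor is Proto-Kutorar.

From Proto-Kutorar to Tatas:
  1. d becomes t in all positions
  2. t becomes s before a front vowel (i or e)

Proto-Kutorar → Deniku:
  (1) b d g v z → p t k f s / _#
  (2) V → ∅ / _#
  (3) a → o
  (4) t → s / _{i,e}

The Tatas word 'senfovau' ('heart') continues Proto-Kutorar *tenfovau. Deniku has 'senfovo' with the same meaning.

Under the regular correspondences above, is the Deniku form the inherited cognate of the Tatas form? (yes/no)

yes

Derive the expected Deniku reflex of *tenfovau:
Deniku: *tenfovau
  tenfovau (rule 1 does not apply)
  tenfovau → tenfova   [apocope]
  tenfova → tenfovo   [vowel merger]
  tenfovo → senfovo   [palatalisation]
  giving Deniku senfovo.
Deniku 'senfovo' matches the regular reflex exactly, so the pair is cognate.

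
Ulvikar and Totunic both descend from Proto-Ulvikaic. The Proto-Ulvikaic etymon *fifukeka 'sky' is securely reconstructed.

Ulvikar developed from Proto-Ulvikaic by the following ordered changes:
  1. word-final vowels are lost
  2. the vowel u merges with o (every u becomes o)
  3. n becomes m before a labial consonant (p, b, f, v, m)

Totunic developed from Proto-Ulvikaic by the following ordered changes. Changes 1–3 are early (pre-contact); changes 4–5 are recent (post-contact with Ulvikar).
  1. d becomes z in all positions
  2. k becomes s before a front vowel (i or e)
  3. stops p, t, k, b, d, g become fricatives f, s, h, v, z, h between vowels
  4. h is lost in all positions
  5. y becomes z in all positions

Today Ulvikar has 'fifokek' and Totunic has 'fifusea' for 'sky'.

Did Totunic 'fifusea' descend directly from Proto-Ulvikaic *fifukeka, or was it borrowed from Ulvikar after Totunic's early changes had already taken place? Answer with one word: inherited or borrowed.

inherited

If inherited, *fifukeka would pass through all of Totunic's changes:
Totunic: start from *fifukeka.
  rule 1: no change — fifukeka
  rule 2 (palatalisation): fifukeka → fifuseka
  rule 3 (intervocalic lenition): fifuseka → fifuseha
  rule 4 (h-loss): fifuseha → fifusea
  rule 5: no change — fifusea
  ⇒ Totunic fifusea
If borrowed from Ulvikar 'fifokek' after the early changes, it would undergo only the recent ones:
  rule 4 (h-loss): no change (fifokek)
  rule 5 (unconditioned shift): no change (fifokek)
  ⇒ as a loan: fifokek
Totunic 'fifusea' matches the inherited outcome exactly, so it is an inherited cognate, not a loan.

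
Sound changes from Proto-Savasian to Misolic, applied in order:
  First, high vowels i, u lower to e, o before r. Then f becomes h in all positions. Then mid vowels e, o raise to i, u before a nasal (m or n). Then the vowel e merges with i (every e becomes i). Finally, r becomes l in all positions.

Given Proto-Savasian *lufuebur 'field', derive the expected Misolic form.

luhuibol

Misolic: start from *lufuebur.
  rule 1 (pre-rhotic lowering): lufuebur → lufuebor
  rule 2 (unconditioned shift): lufuebor → luhuebor
  rule 3: no change — luhuebor
  rule 4 (vowel merger): luhuebor → luhuibor
  rule 5 (unconditioned shift): luhuibor → luhuibol
  ⇒ Misolic luhuibol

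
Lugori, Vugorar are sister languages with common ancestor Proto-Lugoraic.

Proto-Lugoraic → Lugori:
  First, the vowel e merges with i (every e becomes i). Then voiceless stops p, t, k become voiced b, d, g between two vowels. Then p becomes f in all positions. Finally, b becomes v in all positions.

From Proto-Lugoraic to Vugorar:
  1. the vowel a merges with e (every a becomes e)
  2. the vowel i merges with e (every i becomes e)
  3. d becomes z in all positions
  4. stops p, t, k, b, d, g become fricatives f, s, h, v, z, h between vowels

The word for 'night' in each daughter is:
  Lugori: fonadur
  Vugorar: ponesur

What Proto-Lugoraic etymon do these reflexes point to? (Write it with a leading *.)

*ponatur

Position 1: Lugori has f, Vugorar has p. Vugorar preserves p here (none of its changes turn any other segment into p), so the proto-segment is *p.
Position 4: Lugori has a, Vugorar has e. Lugori preserves a here (none of its changes turn any other segment into a), so the proto-segment is *a.
Continuing position by position gives *ponatur; check it forward:
Lugori: *ponatur
  ponatur (rule 1 does not apply)
  ponatur → ponadur   [intervocalic voicing]
  ponadur → fonadur   [unconditioned shift]
  fonadur (rule 4 does not apply)
  giving Lugori fonadur.
Vugorar: *ponatur
  ponatur → ponetur   [vowel merger]
  ponetur (rule 2 does not apply)
  ponetur (rule 3 does not apply)
  ponetur → ponesur   [intervocalic lenition]
  giving Vugorar ponesur.
*ponatur is the unique common source.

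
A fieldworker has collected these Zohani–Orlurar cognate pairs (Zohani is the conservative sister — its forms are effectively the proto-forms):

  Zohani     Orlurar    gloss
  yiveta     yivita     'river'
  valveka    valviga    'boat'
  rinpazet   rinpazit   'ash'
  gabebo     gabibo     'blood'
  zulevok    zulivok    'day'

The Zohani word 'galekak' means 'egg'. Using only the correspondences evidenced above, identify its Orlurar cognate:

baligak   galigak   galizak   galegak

yiveta ~ yivita, valveka ~ valviga — Zohani e corresponds to Orlurar i after a consonant, before a consonant other than r, m, n, p, b, f, v.
valveka ~ valviga — Zohani k corresponds to Orlurar g between vowels (before a back vowel).
Applying these to Zohani 'galekak':
  galekak → galikak   (e→i after a consonant, before a consonant other than r, m, n, p, b, f, v)
  galikak → galigak   (k→g between vowels (before a back vowel))
So the Orlurar cognate is 'galigak'.

galigak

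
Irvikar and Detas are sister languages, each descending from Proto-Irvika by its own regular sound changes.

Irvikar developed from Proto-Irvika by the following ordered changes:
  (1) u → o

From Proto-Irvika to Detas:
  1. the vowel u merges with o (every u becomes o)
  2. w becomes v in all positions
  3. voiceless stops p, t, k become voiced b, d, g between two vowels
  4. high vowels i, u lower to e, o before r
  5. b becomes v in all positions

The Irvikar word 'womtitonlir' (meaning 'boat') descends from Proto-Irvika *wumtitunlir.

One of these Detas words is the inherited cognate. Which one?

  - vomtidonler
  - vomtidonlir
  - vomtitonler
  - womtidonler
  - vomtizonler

Detas: *wumtitunlir
  wumtitunlir → womtitonlir   [vowel merger]
  womtitonlir → vomtitonlir   [unconditioned shift]
  vomtitonlir → vomtidonlir   [intervocalic voicing]
  vomtidonlir → vomtidonler   [pre-rhotic lowering]
  vomtidonler (rule 5 does not apply)
  giving Detas vomtidonler.
Among the options, 'vomtidonler' alone shows every Detas change applied in order.

vomtidonler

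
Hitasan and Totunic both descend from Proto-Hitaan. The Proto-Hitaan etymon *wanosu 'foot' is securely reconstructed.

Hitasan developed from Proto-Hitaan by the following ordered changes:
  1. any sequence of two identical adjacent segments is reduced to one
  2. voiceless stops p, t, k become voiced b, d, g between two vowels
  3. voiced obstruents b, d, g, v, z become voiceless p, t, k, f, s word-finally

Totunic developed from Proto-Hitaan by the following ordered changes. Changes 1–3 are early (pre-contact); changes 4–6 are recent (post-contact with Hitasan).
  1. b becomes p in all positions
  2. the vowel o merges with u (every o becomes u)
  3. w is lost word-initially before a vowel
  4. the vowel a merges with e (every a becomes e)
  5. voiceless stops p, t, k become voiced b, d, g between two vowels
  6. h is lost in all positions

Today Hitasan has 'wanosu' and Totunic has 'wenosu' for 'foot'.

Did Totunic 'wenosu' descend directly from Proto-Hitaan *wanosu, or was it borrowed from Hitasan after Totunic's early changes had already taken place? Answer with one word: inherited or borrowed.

If inherited, *wanosu would pass through all of Totunic's changes:
Totunic: *wanosu
  wanosu (rule 1 does not apply)
  wanosu → wanusu   [vowel merger]
  wanusu → anusu   [glide loss]
  anusu → enusu   [vowel merger]
  enusu (rule 5 does not apply)
  enusu (rule 6 does not apply)
  giving Totunic enusu.
If borrowed from Hitasan 'wanosu' after the early changes, it would undergo only the recent ones:
  rule 4 (vowel merger): wanosu → wenosu
  rule 5 (intervocalic voicing): no change (wenosu)
  rule 6 (h-loss): no change (wenosu)
  ⇒ as a loan: wenosu
Totunic 'wenosu' matches the loan outcome 'wenosu', not the inherited 'enusu' — it skipped the early Totunic changes, so it was borrowed from Hitasan.

borrowed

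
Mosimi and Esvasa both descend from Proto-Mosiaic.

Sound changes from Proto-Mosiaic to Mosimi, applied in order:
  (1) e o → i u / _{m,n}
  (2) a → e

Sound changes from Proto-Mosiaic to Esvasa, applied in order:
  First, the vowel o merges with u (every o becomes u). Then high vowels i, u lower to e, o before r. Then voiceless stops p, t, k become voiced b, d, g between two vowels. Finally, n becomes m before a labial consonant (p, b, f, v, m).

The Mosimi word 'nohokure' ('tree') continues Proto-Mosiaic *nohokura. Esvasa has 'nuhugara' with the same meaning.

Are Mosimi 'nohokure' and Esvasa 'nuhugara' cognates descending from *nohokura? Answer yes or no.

Derive the expected Esvasa reflex of *nohokura:
Esvasa: *nohokura
  nohokura → nuhukura   [vowel merger]
  nuhukura → nuhukora   [pre-rhotic lowering]
  nuhukora → nuhugora   [intervocalic voicing]
  nuhugora (rule 4 does not apply)
  giving Esvasa nuhugora.
The regular Esvasa reflex would be 'nuhugora', but the attested form is 'nuhugara'. The correspondence is irregular, so they are not cognates (the Esvasa form has a different source).

no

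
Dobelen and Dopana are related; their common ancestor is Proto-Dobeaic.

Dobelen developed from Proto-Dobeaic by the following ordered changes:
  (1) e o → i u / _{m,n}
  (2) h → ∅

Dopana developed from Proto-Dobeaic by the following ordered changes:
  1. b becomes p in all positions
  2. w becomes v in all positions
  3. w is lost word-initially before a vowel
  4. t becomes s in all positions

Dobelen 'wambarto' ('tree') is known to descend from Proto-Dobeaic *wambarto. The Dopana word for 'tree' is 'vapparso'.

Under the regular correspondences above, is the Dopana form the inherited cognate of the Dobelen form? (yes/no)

no

Derive the expected Dopana reflex of *wambarto:
Dopana: *wambarto > wamparto > vamparto > vamparso  (by unconditioned shift, unconditioned shift, unconditioned shift)
The regular Dopana reflex would be 'vamparso', but the attested form is 'vapparso'. The correspondence is irregular, so they are not cognates (the Dopana form has a different source).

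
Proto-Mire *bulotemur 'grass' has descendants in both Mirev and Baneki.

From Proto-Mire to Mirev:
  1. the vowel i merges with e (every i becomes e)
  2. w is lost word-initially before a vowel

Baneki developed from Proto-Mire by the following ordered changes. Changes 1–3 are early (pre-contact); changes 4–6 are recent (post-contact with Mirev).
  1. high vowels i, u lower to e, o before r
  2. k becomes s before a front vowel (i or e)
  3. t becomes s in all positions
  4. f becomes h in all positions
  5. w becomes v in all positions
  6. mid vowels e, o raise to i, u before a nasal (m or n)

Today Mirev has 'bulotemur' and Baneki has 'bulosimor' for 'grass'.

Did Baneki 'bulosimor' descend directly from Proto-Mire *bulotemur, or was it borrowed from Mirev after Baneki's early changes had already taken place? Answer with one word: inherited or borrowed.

If inherited, *bulotemur would pass through all of Baneki's changes:
Baneki: start from *bulotemur.
  rule 1 (pre-rhotic lowering): bulotemur → bulotemor
  rule 2: no change — bulotemor
  rule 3 (unconditioned shift): bulotemor → bulosemor
  rule 4: no change — bulosemor
  rule 5: no change — bulosemor
  rule 6 (pre-nasal raising): bulosemor → bulosimor
  ⇒ Baneki bulosimor
If borrowed from Mirev 'bulotemur' after the early changes, it would undergo only the recent ones:
  rule 4 (unconditioned shift): no change (bulotemur)
  rule 5 (unconditioned shift): no change (bulotemur)
  rule 6 (pre-nasal raising): bulotemur → bulotimur
  ⇒ as a loan: bulotimur
Baneki 'bulosimor' matches the inherited outcome exactly, so it is an inherited cognate, not a loan.

inherited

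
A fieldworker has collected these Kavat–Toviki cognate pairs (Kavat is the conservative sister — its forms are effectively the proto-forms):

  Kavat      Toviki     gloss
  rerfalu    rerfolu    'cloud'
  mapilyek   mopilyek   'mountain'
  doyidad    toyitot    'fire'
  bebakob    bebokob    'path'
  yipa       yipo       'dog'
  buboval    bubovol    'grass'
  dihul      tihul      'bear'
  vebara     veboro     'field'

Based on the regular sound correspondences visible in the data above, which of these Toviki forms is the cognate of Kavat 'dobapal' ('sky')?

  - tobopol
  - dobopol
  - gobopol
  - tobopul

doyidad ~ toyitot — Kavat d corresponds to Toviki t word-initially before a back vowel.
mapilyek ~ mopilyek — Kavat a corresponds to Toviki o after a consonant, before a labial obstruent.
rerfalu ~ rerfolu, doyidad ~ toyitot — Kavat a corresponds to Toviki o after a consonant, before a consonant other than r, m, n, p, b, f, v.
Applying these to Kavat 'dobapal':
  dobapal → tobapal   (d→t word-initially before a back vowel)
  tobapal → tobopal   (a→o after a consonant, before a labial obstruent)
  tobopal → tobopol   (a→o after a consonant, before a consonant other than r, m, n, p, b, f, v)
So the Toviki cognate is 'tobopol'.

tobopol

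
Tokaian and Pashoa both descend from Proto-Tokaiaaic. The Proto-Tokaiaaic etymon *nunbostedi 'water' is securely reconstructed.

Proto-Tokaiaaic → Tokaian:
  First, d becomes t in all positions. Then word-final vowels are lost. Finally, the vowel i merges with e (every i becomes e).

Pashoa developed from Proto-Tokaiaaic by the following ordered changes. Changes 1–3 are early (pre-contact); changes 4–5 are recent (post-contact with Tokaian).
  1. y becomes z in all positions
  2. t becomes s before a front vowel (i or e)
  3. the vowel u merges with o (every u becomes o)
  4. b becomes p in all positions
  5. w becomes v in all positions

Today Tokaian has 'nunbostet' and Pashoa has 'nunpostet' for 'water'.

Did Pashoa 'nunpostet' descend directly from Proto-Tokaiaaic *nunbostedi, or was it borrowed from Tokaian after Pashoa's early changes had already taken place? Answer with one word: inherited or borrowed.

If inherited, *nunbostedi would pass through all of Pashoa's changes:
Pashoa: *nunbostedi > nunbossedi > nonbossedi > nonpossedi  (by palatalisation, vowel merger, unconditioned shift)
If borrowed from Tokaian 'nunbostet' after the early changes, it would undergo only the recent ones:
  rule 4 (unconditioned shift): nunbostet → nunpostet
  rule 5 (unconditioned shift): no change (nunpostet)
  ⇒ as a loan: nunpostet
Pashoa 'nunpostet' matches the loan outcome 'nunpostet', not the inherited 'nonpossedi' — it skipped the early Pashoa changes, so it was borrowed from Tokaian.

borrowed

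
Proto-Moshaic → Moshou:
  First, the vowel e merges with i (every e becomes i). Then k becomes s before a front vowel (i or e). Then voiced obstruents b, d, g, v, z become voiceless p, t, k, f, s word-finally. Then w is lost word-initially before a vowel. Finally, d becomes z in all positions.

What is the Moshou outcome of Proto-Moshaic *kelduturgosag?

Moshou: *kelduturgosag
  kelduturgosag → kilduturgosag   [vowel merger]
  kilduturgosag → silduturgosag   [palatalisation]
  silduturgosag → silduturgosak   [final devoicing]
  silduturgosak (rule 4 does not apply)
  silduturgosak → silzuturgosak   [unconditioned shift]
  giving Moshou silzuturgosak.

silzuturgosak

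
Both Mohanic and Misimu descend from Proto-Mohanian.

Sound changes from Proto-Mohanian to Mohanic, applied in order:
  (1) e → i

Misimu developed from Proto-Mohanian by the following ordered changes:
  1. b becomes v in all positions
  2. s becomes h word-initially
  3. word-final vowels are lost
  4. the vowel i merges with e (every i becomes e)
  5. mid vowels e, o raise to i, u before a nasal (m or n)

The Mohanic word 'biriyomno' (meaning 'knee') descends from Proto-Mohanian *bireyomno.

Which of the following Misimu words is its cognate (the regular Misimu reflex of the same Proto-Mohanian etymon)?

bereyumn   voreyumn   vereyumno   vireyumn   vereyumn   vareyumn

vereyumn

Misimu: *bireyomno > vireyomno > vireyomn > vereyomn > vereyumn  (by unconditioned shift, apocope, vowel merger, pre-nasal raising)
Among the options, 'vereyumn' alone shows every Misimu change applied in order.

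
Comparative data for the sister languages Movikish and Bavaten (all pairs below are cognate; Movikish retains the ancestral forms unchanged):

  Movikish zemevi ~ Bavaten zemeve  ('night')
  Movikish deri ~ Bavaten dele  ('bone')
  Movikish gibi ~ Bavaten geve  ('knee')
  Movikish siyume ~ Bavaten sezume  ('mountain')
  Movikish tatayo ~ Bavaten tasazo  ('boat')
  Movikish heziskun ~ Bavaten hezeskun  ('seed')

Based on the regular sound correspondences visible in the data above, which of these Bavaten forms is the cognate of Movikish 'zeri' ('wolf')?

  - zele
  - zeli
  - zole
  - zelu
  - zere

zele

deri ~ dele — Movikish r corresponds to Bavaten l between vowels (before a front vowel).
zemevi ~ zemeve, deri ~ dele — Movikish i corresponds to Bavaten e word-finally.
Applying these to Movikish 'zeri':
  zeri → zeli   (r→l between vowels (before a front vowel))
  zeli → zele   (i→e word-finally)
So the Bavaten cognate is 'zele'.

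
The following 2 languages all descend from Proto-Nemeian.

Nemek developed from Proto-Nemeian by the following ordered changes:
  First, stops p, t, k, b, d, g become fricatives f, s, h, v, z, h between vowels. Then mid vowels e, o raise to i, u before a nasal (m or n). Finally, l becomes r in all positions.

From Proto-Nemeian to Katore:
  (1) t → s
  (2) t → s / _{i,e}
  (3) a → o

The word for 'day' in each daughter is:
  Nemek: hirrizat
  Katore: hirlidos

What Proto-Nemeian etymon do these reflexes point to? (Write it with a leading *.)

Position 8: Nemek has t, Katore has s. Nemek preserves t here (none of its changes turn any other segment into t), so the proto-segment is *t.
Position 6: Nemek has z, Katore has d. Katore preserves d here (none of its changes turn any other segment into d), so the proto-segment is *d.
Position 4: Nemek has r, Katore has l. Katore preserves l here (none of its changes turn any other segment into l), so the proto-segment is *l.
This points to *hirlidat. Verify forward in each daughter:
Nemek: *hirlidat > hirlizat > hirrizat  (by intervocalic lenition, unconditioned shift)
Katore: start from *hirlidat.
  rule 1 (unconditioned shift): hirlidat → hirlidas
  rule 2: no change — hirlidas
  rule 3 (vowel merger): hirlidas → hirlidos
  ⇒ Katore hirlidos
No other proto-form is consistent with every reflex, so the reconstruction is *hirlidat.

*hirlidat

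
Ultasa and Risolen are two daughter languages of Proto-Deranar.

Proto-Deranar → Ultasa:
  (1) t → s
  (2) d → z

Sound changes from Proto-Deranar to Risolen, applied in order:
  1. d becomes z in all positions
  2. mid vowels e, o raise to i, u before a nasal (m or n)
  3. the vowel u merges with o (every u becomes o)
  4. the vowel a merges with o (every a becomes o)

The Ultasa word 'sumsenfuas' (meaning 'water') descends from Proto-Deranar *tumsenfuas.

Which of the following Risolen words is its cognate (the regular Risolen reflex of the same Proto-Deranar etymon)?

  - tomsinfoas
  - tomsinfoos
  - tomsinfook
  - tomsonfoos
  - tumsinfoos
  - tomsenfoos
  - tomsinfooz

Risolen: *tumsenfuas
  tumsenfuas (rule 1 does not apply)
  tumsenfuas → tumsinfuas   [pre-nasal raising]
  tumsinfuas → tomsinfoas   [vowel merger]
  tomsinfoas → tomsinfoos   [vowel merger]
  giving Risolen tomsinfoos.

tomsinfoos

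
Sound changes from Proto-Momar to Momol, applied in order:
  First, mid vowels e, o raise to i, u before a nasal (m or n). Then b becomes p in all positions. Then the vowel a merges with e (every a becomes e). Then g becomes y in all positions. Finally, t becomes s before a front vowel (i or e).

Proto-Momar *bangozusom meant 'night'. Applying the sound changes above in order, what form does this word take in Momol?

penyozusum

Momol: *bangozusom
  bangozusom → bangozusum   [pre-nasal raising]
  bangozusum → pangozusum   [unconditioned shift]
  pangozusum → pengozusum   [vowel merger]
  pengozusum → penyozusum   [unconditioned shift]
  penyozusum (rule 5 does not apply)
  giving Momol penyozusum.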